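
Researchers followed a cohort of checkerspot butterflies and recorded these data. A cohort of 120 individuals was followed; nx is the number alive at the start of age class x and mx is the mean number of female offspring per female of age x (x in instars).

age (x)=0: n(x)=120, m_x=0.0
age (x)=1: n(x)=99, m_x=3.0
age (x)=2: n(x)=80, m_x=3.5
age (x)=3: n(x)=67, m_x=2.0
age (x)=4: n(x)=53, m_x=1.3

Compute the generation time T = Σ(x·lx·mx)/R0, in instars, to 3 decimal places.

lx = nx/n0 = nx/120: 1, 0.825, 0.66667…, 0.55833…, 0.44167…
lx·mx: 0, 2.475, 2.333333…, 1.116667…, 0.574167… → R0 = 6.499167…
x·lx·mx: 0, 2.475, 4.666667…, 3.35…, 2.296667… → Σ = 12.788333…
T = 12.788333… / 6.499167… = 1.967688… → 1.968

1.968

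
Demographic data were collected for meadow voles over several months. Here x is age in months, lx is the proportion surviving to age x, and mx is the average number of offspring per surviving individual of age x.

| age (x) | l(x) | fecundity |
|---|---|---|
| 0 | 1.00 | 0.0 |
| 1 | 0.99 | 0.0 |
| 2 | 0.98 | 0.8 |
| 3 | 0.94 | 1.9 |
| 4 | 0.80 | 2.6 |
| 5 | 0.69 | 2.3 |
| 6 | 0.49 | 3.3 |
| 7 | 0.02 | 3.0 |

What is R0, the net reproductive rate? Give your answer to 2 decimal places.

7.91

lx·mx by age: 0, 0, 0.784, 1.786, 2.08, 1.587, 1.617, 0.06
R0 = Σ lx·mx = 7.914 → 7.91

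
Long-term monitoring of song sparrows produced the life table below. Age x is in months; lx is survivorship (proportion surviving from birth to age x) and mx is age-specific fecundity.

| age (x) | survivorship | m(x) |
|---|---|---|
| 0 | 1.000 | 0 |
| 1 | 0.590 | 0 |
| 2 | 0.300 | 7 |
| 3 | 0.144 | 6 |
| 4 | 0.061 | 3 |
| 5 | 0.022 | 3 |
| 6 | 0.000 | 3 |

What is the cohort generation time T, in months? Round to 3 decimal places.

lx·mx: 0, 0, 2.1, 0.864, 0.183, 0.066, 0 → R0 = 3.213
x·lx·mx: 0, 0, 4.2, 2.592, 0.732, 0.33, 0 → Σ = 7.854
T = 7.854 / 3.213 = 2.444444… → 2.444

2.444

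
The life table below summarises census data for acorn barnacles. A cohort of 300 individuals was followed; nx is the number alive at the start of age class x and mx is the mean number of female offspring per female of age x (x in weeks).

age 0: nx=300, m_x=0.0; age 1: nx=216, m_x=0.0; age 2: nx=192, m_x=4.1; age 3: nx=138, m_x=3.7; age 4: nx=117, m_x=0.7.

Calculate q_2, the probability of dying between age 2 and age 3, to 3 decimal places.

0.281

lx = nx/n0 = nx/300: 1, 0.72, 0.64, 0.46, 0.39
q_2 = (l_2 − l_3) / l_2 = (0.64 − 0.46) / 0.64
     = 0.18 / 0.64 = 0.28125 → 0.281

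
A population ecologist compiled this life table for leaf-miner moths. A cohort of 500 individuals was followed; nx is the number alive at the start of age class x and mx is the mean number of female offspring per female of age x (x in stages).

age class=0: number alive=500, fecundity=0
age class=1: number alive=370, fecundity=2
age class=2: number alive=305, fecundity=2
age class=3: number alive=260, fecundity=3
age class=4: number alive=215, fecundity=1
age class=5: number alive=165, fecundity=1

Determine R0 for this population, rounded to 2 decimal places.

5.02

lx = nx/n0 = nx/500: 1, 0.74, 0.61, 0.52, 0.43, 0.33
lx·mx by age: 0, 1.48, 1.22, 1.56, 0.43, 0.33
R0 = Σ lx·mx = 5.02 → 5.02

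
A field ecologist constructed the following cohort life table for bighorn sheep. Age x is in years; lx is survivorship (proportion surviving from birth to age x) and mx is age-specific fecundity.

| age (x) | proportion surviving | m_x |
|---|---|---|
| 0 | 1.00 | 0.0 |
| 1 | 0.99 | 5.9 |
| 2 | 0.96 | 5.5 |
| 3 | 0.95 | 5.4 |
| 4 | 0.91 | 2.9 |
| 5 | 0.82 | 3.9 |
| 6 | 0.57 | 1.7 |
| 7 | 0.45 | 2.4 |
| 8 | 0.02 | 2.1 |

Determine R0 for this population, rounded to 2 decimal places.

lx·mx by age: 0, 5.841, 5.28, 5.13, 2.639, 3.198, 0.969, 1.08, 0.042
R0 = Σ lx·mx = 24.179 → 24.18

24.18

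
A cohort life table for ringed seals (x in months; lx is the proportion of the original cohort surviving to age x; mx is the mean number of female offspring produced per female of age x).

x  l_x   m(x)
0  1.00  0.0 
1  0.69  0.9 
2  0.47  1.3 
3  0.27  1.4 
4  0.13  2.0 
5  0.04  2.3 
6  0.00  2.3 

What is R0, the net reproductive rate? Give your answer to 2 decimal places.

1.96

lx·mx by age: 0, 0.621, 0.611, 0.378, 0.26, 0.092, 0
R0 = Σ lx·mx = 1.962 → 1.96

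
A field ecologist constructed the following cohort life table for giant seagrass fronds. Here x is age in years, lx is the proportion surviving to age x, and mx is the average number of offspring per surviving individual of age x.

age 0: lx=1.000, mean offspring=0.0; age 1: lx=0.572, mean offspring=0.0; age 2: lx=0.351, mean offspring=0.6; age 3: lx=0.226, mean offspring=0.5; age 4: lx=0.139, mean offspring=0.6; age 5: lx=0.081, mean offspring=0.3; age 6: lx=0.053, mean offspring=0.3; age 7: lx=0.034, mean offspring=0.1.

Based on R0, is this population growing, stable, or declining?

declining

R0 = Σ lx·mx = 0 + 0 + 0.2106 + 0.113 + 0.0834 + 0.0243 + 0.0159 + 0.0034 = 0.4506
R0 < 1, so the population is declining.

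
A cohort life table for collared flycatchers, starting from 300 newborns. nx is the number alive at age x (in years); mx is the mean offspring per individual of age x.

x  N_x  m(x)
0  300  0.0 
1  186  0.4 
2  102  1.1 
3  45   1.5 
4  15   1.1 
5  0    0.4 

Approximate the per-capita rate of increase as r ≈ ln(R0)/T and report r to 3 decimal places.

-0.049

lx = nx/n0 = nx/300: 1, 0.62, 0.34, 0.15, 0.05, 0
R0 = Σ lx·mx = 0 + 0.248 + 0.374 + 0.225 + 0.055 + 0 = 0.902
Σ x·lx·mx = 1.891; T = 1.891/0.902 = 2.09645…
r ≈ ln(R0)/T = ln(0.902)/2.09645… = -0.0492… → -0.049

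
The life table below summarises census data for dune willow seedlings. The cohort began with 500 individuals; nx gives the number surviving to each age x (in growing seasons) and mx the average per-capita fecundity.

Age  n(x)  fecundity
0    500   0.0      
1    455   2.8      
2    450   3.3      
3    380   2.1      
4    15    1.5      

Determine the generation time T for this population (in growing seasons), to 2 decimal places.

1.88

lx = nx/n0 = nx/500: 1, 0.91, 0.9, 0.76, 0.03
lx·mx: 0, 2.548, 2.97, 1.596, 0.045 → R0 = 7.159
x·lx·mx: 0, 2.548, 5.94, 4.788, 0.18 → Σ = 13.456
T = 13.456 / 7.159 = 1.879592… → 1.88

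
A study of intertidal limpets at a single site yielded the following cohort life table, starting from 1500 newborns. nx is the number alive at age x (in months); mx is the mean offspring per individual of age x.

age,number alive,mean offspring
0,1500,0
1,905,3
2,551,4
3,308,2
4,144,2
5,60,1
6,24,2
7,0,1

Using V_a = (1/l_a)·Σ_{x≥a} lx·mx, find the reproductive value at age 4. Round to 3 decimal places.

2.750

lx = nx/n0 = nx/1500: 1, 0.60333…, 0.36733…, 0.20533…, 0.096, 0.04, 0.016, 0
lx·mx for x ≥ 4: 0.192, 0.04, 0.032, 0 → sum = 0.264
V_4 = 0.264 / l_4 = 0.264 / 0.096 = 2.75 → 2.750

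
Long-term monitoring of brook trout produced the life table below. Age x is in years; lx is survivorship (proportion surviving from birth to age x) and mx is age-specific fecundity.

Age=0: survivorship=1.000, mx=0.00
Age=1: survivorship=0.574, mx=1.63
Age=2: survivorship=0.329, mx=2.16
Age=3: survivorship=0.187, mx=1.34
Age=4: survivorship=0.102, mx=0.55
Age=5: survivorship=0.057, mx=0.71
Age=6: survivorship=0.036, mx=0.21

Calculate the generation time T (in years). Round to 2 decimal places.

lx·mx: 0, 0.93562, 0.71064, 0.25058, 0.0561, 0.04047, 0.00756 → R0 = 2.00097
x·lx·mx: 0, 0.93562, 1.42128, 0.75174, 0.2244, 0.20235, 0.04536 → Σ = 3.58075
T = 3.58075 / 2.00097 = 1.789507… → 1.79

1.79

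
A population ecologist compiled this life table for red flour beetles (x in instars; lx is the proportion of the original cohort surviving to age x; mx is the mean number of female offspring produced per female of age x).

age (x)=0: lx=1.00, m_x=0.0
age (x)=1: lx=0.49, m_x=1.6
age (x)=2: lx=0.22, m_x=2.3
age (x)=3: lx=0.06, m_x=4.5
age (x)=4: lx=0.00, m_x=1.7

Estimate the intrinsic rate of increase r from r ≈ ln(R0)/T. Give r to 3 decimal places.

R0 = Σ lx·mx = 0 + 0.784 + 0.506 + 0.27 + 0 = 1.56
Σ x·lx·mx = 2.606; T = 2.606/1.56 = 1.67051…
r ≈ ln(R0)/T = ln(1.56)/1.67051… = 0.2662… → 0.266

0.266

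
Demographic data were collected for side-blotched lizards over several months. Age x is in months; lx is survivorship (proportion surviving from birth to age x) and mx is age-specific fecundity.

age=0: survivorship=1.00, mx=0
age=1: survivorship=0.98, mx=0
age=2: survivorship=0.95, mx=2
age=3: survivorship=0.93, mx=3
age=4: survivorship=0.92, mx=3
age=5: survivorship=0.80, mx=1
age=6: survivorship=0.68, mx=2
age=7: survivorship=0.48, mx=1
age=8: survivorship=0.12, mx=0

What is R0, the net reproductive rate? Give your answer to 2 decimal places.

lx·mx by age: 0, 0, 1.9, 2.79, 2.76, 0.8, 1.36, 0.48, 0
R0 = Σ lx·mx = 10.09 → 10.09

10.09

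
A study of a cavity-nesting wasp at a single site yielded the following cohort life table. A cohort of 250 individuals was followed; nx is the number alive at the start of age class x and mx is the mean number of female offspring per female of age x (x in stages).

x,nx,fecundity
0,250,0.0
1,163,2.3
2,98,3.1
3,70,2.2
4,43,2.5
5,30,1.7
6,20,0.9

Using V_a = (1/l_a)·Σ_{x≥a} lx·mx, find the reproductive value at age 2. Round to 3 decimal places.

6.472

lx = nx/n0 = nx/250: 1, 0.652, 0.392, 0.28, 0.172, 0.12, 0.08
lx·mx for x ≥ 2: 1.2152, 0.616, 0.43, 0.204, 0.072 → sum = 2.5372
V_2 = 2.5372 / l_2 = 2.5372 / 0.392 = 6.472449… → 6.472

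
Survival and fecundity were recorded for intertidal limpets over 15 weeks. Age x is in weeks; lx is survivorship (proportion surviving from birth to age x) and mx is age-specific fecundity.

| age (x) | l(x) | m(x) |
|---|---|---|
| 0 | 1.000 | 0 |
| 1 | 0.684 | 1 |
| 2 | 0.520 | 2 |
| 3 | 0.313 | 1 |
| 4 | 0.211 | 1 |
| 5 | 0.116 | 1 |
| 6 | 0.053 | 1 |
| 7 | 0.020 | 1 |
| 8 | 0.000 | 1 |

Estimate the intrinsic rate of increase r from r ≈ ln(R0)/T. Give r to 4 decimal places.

0.3887

R0 = Σ lx·mx = 0 + 0.684 + 1.04 + 0.313 + 0.211 + 0.116 + 0.053 + 0.02 + 0 = 2.437
Σ x·lx·mx = 5.585; T = 5.585/2.437 = 2.29175…
r ≈ ln(R0)/T = ln(2.437)/2.29175… = 0.388684… → 0.3887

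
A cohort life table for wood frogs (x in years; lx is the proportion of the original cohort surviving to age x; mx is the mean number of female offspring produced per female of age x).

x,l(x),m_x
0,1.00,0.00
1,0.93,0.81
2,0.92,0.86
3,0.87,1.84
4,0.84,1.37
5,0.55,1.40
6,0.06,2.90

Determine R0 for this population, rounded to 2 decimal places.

lx·mx by age: 0, 0.7533, 0.7912, 1.6008, 1.1508, 0.77, 0.174
R0 = Σ lx·mx = 5.2401 → 5.24

5.24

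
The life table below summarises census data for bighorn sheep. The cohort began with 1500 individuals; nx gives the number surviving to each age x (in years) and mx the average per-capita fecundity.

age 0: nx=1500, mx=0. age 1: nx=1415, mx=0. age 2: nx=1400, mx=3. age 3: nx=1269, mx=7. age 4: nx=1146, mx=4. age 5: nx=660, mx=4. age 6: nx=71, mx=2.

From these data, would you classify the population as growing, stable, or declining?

growing

lx = nx/n0 = nx/1500: 1, 0.94333…, 0.93333…, 0.846, 0.764, 0.44, 0.04733…
R0 = Σ lx·mx = 0 + 0 + 2.8… + 5.922 + 3.056 + 1.76 + 0.094667… = 13.632667…
R0 > 1, so the population is growing.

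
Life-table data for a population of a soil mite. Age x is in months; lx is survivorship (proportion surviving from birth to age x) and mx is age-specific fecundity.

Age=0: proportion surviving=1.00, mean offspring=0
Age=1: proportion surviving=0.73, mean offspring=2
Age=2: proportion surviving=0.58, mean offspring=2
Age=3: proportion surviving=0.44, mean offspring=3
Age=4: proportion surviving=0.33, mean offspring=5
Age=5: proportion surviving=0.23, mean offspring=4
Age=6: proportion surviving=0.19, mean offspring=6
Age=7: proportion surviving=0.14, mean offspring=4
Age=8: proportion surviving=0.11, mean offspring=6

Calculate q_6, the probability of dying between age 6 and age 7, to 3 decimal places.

0.263

q_6 = (l_6 − l_7) / l_6 = (0.19 − 0.14) / 0.19
     = 0.05 / 0.19 = 0.263158… → 0.263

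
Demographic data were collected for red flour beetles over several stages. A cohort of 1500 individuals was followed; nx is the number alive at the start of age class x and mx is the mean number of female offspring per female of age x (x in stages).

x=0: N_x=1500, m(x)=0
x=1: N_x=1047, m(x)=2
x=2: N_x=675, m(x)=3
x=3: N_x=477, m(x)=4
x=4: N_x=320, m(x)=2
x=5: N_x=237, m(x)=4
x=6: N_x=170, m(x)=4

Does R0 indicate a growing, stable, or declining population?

growing

lx = nx/n0 = nx/1500: 1, 0.698, 0.45, 0.318, 0.21333…, 0.158, 0.11333…
R0 = Σ lx·mx = 0 + 1.396 + 1.35 + 1.272 + 0.426667… + 0.632 + 0.453333… = 5.53…
R0 > 1, so the population is growing.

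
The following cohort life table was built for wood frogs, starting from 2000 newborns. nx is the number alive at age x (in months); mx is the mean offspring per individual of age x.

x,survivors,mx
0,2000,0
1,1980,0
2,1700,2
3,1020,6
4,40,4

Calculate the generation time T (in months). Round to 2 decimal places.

2.67

lx = nx/n0 = nx/2000: 1, 0.99, 0.85, 0.51, 0.02
lx·mx: 0, 0, 1.7, 3.06, 0.08 → R0 = 4.84
x·lx·mx: 0, 0, 3.4, 9.18, 0.32 → Σ = 12.9
T = 12.9 / 4.84 = 2.665289… → 2.67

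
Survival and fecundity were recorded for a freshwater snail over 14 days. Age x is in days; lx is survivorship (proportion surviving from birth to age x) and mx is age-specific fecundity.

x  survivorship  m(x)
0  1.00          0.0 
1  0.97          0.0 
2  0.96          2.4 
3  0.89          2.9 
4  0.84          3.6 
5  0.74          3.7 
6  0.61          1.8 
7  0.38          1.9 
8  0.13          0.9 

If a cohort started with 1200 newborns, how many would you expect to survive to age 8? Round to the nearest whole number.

156

Expected survivors = N0 · l_8 = 1200 × 0.13 = 156 → 156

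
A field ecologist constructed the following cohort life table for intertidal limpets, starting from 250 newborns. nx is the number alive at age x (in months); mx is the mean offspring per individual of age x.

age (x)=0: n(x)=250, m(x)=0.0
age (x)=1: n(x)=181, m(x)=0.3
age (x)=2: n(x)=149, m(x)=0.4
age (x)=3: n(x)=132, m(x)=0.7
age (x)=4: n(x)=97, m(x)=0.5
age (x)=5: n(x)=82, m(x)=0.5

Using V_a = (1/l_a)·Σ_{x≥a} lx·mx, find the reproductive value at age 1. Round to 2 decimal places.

lx = nx/n0 = nx/250: 1, 0.724, 0.596, 0.528, 0.388, 0.328
lx·mx for x ≥ 1: 0.2172, 0.2384, 0.3696, 0.194, 0.164 → sum = 1.1832
V_1 = 1.1832 / l_1 = 1.1832 / 0.724 = 1.634254… → 1.63

1.63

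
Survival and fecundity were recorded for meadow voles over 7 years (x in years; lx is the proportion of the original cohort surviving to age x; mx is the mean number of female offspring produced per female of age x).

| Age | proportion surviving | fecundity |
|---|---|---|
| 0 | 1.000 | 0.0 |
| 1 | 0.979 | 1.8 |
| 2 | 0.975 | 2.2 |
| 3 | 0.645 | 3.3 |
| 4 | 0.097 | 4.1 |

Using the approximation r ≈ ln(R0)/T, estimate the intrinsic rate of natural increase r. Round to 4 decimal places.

R0 = Σ lx·mx = 0 + 1.7622 + 2.145 + 2.1285 + 0.3977 = 6.4334
Σ x·lx·mx = 14.0285; T = 14.0285/6.4334 = 2.18057…
r ≈ ln(R0)/T = ln(6.4334)/2.18057… = 0.853676… → 0.8537

0.8537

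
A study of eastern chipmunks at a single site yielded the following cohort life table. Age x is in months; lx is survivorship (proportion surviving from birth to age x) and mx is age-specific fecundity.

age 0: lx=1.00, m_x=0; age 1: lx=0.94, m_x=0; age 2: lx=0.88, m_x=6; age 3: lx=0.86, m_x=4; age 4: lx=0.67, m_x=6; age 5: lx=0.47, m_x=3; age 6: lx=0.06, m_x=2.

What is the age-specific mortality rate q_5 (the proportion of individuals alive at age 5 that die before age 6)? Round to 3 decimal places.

0.872

q_5 = (l_5 − l_6) / l_5 = (0.47 − 0.06) / 0.47
     = 0.41 / 0.47 = 0.87234… → 0.872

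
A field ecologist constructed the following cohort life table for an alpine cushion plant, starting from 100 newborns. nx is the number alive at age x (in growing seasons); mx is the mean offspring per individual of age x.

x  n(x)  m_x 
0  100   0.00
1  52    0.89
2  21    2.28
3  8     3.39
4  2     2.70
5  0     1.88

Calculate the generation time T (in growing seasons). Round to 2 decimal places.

lx = nx/n0 = nx/100: 1, 0.52, 0.21, 0.08, 0.02, 0
lx·mx: 0, 0.4628, 0.4788, 0.2712, 0.054, 0 → R0 = 1.2668
x·lx·mx: 0, 0.4628, 0.9576, 0.8136, 0.216, 0 → Σ = 2.45
T = 2.45 / 1.2668 = 1.934007… → 1.93

1.93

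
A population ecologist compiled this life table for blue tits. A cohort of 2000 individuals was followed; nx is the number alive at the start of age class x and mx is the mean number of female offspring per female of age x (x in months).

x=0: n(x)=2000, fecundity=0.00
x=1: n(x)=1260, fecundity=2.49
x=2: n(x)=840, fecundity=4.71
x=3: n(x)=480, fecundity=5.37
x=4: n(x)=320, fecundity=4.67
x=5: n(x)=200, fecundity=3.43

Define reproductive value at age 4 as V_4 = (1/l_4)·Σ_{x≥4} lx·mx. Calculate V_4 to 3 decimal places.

lx = nx/n0 = nx/2000: 1, 0.63, 0.42, 0.24, 0.16, 0.1
lx·mx for x ≥ 4: 0.7472, 0.343 → sum = 1.0902
V_4 = 1.0902 / l_4 = 1.0902 / 0.16 = 6.81375 → 6.814

6.814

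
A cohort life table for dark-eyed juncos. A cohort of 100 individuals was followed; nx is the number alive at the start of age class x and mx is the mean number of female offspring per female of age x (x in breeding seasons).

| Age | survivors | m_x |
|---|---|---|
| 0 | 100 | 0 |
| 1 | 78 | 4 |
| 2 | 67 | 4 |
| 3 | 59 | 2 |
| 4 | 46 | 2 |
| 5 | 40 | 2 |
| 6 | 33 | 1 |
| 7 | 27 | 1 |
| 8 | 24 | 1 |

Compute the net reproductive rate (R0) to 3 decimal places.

lx = nx/n0 = nx/100: 1, 0.78, 0.67, 0.59, 0.46, 0.4, 0.33, 0.27, 0.24
lx·mx by age: 0, 3.12, 2.68, 1.18, 0.92, 0.8, 0.33, 0.27, 0.24
R0 = Σ lx·mx = 9.54 → 9.540

9.540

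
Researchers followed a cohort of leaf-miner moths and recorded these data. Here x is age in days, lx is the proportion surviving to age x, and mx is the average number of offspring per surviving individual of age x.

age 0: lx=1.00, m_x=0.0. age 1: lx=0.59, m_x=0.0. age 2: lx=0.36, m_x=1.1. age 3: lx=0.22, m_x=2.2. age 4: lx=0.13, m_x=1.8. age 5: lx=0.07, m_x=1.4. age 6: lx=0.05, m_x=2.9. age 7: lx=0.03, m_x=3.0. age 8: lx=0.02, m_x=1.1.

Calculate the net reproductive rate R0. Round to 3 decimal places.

1.469

lx·mx by age: 0, 0, 0.396, 0.484, 0.234, 0.098, 0.145, 0.09, 0.022
R0 = Σ lx·mx = 1.469 → 1.469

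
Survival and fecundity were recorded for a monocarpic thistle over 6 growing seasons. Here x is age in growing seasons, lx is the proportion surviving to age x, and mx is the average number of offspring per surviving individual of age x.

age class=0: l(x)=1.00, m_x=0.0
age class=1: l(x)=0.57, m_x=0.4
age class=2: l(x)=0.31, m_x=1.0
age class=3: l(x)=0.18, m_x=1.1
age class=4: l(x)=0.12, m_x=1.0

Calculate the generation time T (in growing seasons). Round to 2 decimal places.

2.25

lx·mx: 0, 0.228, 0.31, 0.198, 0.12 → R0 = 0.856
x·lx·mx: 0, 0.228, 0.62, 0.594, 0.48 → Σ = 1.922
T = 1.922 / 0.856 = 2.245327… → 2.25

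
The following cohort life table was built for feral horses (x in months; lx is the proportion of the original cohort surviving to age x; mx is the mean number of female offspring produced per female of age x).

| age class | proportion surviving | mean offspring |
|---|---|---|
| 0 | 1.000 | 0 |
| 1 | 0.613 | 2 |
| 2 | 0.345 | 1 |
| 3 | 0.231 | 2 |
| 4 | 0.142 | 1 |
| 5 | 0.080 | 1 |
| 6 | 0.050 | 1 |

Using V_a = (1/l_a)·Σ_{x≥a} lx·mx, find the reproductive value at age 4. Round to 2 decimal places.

lx·mx for x ≥ 4: 0.142, 0.08, 0.05 → sum = 0.272
V_4 = 0.272 / l_4 = 0.272 / 0.142 = 1.915493… → 1.92

1.92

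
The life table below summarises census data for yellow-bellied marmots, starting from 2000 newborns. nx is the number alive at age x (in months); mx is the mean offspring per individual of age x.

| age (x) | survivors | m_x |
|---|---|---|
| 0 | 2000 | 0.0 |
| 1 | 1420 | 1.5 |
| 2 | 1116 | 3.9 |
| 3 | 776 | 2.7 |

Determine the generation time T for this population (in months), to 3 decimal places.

lx = nx/n0 = nx/2000: 1, 0.71, 0.558, 0.388
lx·mx: 0, 1.065, 2.1762, 1.0476 → R0 = 4.2888
x·lx·mx: 0, 1.065, 4.3524, 3.1428 → Σ = 8.5602
T = 8.5602 / 4.2888 = 1.995943… → 1.996

1.996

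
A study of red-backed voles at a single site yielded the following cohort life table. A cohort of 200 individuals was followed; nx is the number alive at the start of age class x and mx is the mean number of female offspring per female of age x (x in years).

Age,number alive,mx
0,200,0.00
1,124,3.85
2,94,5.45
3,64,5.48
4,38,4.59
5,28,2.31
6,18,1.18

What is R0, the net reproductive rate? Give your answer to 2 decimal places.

8.00

lx = nx/n0 = nx/200: 1, 0.62, 0.47, 0.32, 0.19, 0.14, 0.09
lx·mx by age: 0, 2.387, 2.5615, 1.7536, 0.8721, 0.3234, 0.1062
R0 = Σ lx·mx = 8.0038 → 8.00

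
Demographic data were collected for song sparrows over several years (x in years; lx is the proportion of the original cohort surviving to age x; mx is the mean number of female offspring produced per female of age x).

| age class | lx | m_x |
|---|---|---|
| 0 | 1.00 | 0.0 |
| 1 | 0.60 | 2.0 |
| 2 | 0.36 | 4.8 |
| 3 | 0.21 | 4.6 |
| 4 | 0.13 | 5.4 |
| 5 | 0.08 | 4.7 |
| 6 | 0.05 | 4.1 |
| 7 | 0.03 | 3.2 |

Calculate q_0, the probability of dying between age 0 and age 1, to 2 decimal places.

0.40

q_0 = (l_0 − l_1) / l_0 = (1 − 0.6) / 1
     = 0.4 / 1 = 0.4 → 0.40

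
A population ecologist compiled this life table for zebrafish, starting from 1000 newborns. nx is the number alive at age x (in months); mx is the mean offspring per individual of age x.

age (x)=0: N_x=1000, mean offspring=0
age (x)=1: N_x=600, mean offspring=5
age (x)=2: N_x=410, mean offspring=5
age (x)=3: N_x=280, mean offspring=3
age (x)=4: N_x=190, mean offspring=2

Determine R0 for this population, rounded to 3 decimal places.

lx = nx/n0 = nx/1000: 1, 0.6, 0.41, 0.28, 0.19
lx·mx by age: 0, 3, 2.05, 0.84, 0.38
R0 = Σ lx·mx = 6.27 → 6.270

6.270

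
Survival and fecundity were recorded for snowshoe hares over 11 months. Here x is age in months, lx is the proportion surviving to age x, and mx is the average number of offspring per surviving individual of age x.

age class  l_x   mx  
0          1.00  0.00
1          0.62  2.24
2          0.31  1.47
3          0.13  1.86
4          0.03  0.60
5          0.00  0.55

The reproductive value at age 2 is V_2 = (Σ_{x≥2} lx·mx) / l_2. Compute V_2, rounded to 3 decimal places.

lx·mx for x ≥ 2: 0.4557, 0.2418, 0.018, 0 → sum = 0.7155
V_2 = 0.7155 / l_2 = 0.7155 / 0.31 = 2.308065… → 2.308

2.308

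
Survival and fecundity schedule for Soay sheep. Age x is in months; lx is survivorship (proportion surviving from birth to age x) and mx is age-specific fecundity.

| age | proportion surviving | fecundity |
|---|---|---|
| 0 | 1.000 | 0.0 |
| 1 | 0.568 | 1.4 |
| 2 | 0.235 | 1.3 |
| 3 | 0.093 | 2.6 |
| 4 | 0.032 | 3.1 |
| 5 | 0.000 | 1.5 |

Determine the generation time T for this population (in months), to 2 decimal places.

lx·mx: 0, 0.7952, 0.3055, 0.2418, 0.0992, 0 → R0 = 1.4417
x·lx·mx: 0, 0.7952, 0.611, 0.7254, 0.3968, 0 → Σ = 2.5284
T = 2.5284 / 1.4417 = 1.753763… → 1.75

1.75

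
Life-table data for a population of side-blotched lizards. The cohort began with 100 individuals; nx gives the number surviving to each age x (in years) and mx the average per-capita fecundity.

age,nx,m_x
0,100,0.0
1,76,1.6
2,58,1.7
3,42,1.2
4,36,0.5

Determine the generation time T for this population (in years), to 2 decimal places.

lx = nx/n0 = nx/100: 1, 0.76, 0.58, 0.42, 0.36
lx·mx: 0, 1.216, 0.986, 0.504, 0.18 → R0 = 2.886
x·lx·mx: 0, 1.216, 1.972, 1.512, 0.72 → Σ = 5.42
T = 5.42 / 2.886 = 1.878032… → 1.88

1.88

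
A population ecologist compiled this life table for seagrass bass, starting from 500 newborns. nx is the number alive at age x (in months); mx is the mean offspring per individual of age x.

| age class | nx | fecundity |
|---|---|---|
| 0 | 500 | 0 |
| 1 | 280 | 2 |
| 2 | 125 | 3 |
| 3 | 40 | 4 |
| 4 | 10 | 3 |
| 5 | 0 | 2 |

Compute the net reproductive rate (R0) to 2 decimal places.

lx = nx/n0 = nx/500: 1, 0.56, 0.25, 0.08, 0.02, 0
lx·mx by age: 0, 1.12, 0.75, 0.32, 0.06, 0
R0 = Σ lx·mx = 2.25 → 2.25

2.25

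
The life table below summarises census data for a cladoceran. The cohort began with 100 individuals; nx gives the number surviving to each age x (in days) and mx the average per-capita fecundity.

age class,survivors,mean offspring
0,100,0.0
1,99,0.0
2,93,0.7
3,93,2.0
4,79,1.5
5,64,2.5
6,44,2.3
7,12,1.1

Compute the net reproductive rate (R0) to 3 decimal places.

lx = nx/n0 = nx/100: 1, 0.99, 0.93, 0.93, 0.79, 0.64, 0.44, 0.12
lx·mx by age: 0, 0, 0.651, 1.86, 1.185, 1.6, 1.012, 0.132
R0 = Σ lx·mx = 6.44 → 6.440

6.440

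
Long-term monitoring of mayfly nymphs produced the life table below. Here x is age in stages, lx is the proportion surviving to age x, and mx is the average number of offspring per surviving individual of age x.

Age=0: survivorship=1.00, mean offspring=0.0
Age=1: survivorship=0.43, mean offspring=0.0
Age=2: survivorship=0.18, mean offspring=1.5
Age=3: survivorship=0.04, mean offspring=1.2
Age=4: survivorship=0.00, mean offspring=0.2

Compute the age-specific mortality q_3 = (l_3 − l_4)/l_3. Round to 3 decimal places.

1.000

q_3 = (l_3 − l_4) / l_3 = (0.04 − 0) / 0.04
     = 0.04 / 0.04 = 1 → 1.000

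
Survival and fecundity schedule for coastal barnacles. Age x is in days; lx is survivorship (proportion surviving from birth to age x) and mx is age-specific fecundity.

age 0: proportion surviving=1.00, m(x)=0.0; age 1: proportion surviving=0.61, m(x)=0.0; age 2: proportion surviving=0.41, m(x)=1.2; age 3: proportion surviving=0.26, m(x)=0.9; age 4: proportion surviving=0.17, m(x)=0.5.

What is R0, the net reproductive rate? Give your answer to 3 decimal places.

0.811

lx·mx by age: 0, 0, 0.492, 0.234, 0.085
R0 = Σ lx·mx = 0.811 → 0.811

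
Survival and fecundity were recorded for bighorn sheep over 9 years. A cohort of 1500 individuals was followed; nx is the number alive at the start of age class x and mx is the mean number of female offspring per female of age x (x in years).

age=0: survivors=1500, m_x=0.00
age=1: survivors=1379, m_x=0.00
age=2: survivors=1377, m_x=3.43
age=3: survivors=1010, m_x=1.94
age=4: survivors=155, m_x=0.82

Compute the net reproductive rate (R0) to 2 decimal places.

4.54

lx = nx/n0 = nx/1500: 1, 0.91933…, 0.918, 0.67333…, 0.10333…
lx·mx by age: 0, 0, 3.14874, 1.306267…, 0.084733…
R0 = Σ lx·mx = 4.53974… → 4.54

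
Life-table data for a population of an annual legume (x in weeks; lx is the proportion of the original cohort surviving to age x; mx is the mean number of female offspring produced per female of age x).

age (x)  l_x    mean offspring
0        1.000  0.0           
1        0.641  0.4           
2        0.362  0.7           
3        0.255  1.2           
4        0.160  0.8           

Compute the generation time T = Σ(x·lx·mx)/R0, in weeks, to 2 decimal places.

2.32

lx·mx: 0, 0.2564, 0.2534, 0.306, 0.128 → R0 = 0.9438
x·lx·mx: 0, 0.2564, 0.5068, 0.918, 0.512 → Σ = 2.1932
T = 2.1932 / 0.9438 = 2.323797… → 2.32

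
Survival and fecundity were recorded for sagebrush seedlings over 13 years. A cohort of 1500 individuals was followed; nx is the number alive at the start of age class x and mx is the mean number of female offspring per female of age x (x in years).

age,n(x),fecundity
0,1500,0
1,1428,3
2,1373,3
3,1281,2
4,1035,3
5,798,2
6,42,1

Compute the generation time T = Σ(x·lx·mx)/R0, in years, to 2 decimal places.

2.60

lx = nx/n0 = nx/1500: 1, 0.952, 0.91533…, 0.854, 0.69, 0.532, 0.028
lx·mx: 0, 2.856, 2.746…, 1.708, 2.07, 1.064, 0.028 → R0 = 10.472…
x·lx·mx: 0, 2.856, 5.492…, 5.124, 8.28, 5.32, 0.168 → Σ = 27.24…
T = 27.24… / 10.472… = 2.601222… → 2.60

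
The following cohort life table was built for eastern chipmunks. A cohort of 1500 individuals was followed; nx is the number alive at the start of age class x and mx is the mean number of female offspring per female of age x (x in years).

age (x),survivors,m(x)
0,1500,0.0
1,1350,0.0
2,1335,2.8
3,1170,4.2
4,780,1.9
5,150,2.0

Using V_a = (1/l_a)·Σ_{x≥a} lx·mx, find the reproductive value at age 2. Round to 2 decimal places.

lx = nx/n0 = nx/1500: 1, 0.9, 0.89, 0.78, 0.52, 0.1
lx·mx for x ≥ 2: 2.492, 3.276, 0.988, 0.2 → sum = 6.956
V_2 = 6.956 / l_2 = 6.956 / 0.89 = 7.81573… → 7.82

7.82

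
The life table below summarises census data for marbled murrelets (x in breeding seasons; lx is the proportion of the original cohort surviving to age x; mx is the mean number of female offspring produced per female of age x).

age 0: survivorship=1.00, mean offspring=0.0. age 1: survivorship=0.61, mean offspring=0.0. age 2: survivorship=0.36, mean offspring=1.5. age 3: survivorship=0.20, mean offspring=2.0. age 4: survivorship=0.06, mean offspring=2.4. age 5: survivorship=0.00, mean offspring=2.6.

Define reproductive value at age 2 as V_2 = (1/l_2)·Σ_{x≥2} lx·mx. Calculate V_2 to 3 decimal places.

3.011

lx·mx for x ≥ 2: 0.54, 0.4, 0.144, 0 → sum = 1.084
V_2 = 1.084 / l_2 = 1.084 / 0.36 = 3.011111… → 3.011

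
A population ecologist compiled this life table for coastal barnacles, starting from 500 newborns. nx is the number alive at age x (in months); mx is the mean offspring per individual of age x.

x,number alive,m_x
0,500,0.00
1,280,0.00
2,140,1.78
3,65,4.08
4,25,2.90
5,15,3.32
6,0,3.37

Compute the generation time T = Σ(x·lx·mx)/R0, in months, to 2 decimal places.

lx = nx/n0 = nx/500: 1, 0.56, 0.28, 0.13, 0.05, 0.03, 0
lx·mx: 0, 0, 0.4984, 0.5304, 0.145, 0.0996, 0 → R0 = 1.2734
x·lx·mx: 0, 0, 0.9968, 1.5912, 0.58, 0.498, 0 → Σ = 3.666
T = 3.666 / 1.2734 = 2.878907… → 2.88

2.88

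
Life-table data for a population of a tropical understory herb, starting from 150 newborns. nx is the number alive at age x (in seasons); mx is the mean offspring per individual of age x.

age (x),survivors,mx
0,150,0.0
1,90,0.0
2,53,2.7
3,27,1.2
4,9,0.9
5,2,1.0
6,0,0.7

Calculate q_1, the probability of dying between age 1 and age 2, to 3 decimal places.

0.411

lx = nx/n0 = nx/150: 1, 0.6, 0.35333…, 0.18, 0.06, 0.01333…, 0
q_1 = (l_1 − l_2) / l_1 = (0.6 − 0.353333…) / 0.6
     = 0.246667… / 0.6 = 0.411111… → 0.411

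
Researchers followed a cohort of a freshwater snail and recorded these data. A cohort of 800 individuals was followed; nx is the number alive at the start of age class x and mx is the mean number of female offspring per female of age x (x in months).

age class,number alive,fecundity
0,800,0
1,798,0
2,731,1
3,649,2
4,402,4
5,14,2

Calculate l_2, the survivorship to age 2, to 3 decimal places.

l_2 = n_2/n_0 = 731/800 = 0.91375 → 0.914

0.914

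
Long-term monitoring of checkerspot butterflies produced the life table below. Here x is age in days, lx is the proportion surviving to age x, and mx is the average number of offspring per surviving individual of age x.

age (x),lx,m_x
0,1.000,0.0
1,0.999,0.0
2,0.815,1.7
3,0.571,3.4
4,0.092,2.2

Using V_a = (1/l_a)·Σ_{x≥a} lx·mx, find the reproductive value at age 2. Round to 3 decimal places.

4.330

lx·mx for x ≥ 2: 1.3855, 1.9414, 0.2024 → sum = 3.5293
V_2 = 3.5293 / l_2 = 3.5293 / 0.815 = 4.330429… → 4.330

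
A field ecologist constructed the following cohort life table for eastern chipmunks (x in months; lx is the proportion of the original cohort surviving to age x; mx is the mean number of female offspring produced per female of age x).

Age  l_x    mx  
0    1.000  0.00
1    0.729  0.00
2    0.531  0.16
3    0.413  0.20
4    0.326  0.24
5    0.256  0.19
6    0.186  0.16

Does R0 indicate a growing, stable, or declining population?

declining

R0 = Σ lx·mx = 0 + 0 + 0.08496 + 0.0826 + 0.07824 + 0.04864 + 0.02976 = 0.3242
R0 < 1, so the population is declining.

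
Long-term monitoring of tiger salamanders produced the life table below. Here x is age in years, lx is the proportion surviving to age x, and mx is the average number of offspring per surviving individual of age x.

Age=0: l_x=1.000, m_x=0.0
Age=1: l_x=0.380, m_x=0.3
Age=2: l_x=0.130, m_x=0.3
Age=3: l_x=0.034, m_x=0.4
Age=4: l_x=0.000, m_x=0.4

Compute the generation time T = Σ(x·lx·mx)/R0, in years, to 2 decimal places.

lx·mx: 0, 0.114, 0.039, 0.0136, 0 → R0 = 0.1666
x·lx·mx: 0, 0.114, 0.078, 0.0408, 0 → Σ = 0.2328
T = 0.2328 / 0.1666 = 1.397359… → 1.40

1.40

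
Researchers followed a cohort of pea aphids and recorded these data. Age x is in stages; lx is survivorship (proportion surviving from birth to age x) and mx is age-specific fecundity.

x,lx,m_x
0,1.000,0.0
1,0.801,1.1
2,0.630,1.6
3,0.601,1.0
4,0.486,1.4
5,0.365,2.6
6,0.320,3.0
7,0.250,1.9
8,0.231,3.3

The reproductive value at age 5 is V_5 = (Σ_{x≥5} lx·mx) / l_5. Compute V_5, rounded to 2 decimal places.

8.62

lx·mx for x ≥ 5: 0.949, 0.96, 0.475, 0.7623 → sum = 3.1463
V_5 = 3.1463 / l_5 = 3.1463 / 0.365 = 8.62 → 8.62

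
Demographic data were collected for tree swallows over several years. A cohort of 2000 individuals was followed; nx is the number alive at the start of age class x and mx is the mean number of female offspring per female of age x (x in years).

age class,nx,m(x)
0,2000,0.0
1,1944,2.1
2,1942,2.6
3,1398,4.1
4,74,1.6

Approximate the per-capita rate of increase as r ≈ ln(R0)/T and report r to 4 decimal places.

lx = nx/n0 = nx/2000: 1, 0.972, 0.971, 0.699, 0.037
R0 = Σ lx·mx = 0 + 2.0412 + 2.5246 + 2.8659 + 0.0592 = 7.4909
Σ x·lx·mx = 15.9249; T = 15.9249/7.4909 = 2.1259…
r ≈ ln(R0)/T = ln(7.4909)/2.1259… = 0.947217… → 0.9472

0.9472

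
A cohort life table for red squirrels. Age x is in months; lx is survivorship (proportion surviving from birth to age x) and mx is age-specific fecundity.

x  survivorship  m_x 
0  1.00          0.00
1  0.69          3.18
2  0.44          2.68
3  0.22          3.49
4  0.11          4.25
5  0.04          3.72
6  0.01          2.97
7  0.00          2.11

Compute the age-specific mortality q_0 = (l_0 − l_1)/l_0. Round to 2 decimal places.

q_0 = (l_0 − l_1) / l_0 = (1 − 0.69) / 1
     = 0.31 / 1 = 0.31 → 0.31

0.31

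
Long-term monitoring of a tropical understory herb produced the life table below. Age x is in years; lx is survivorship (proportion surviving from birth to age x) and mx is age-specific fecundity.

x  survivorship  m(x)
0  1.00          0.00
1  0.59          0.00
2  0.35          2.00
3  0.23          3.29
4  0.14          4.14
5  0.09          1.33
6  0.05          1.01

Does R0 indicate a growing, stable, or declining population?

growing

R0 = Σ lx·mx = 0 + 0 + 0.7 + 0.7567 + 0.5796 + 0.1197 + 0.0505 = 2.2065
R0 > 1, so the population is growing.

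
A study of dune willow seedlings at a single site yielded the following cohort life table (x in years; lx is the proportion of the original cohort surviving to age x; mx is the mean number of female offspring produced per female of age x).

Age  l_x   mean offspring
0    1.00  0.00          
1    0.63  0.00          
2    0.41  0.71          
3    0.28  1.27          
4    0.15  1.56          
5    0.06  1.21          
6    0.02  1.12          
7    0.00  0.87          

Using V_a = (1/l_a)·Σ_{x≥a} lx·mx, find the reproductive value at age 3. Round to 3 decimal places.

2.445

lx·mx for x ≥ 3: 0.3556, 0.234, 0.0726, 0.0224, 0 → sum = 0.6846
V_3 = 0.6846 / l_3 = 0.6846 / 0.28 = 2.445 → 2.445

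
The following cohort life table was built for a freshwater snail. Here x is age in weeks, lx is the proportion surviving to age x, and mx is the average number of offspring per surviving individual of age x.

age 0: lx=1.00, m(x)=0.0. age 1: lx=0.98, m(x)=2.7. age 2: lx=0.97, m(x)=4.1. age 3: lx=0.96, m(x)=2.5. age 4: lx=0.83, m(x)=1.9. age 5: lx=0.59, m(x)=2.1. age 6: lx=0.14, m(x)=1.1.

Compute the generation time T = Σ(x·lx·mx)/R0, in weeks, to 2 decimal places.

2.60

lx·mx: 0, 2.646, 3.977, 2.4, 1.577, 1.239, 0.154 → R0 = 11.993
x·lx·mx: 0, 2.646, 7.954, 7.2, 6.308, 6.195, 0.924 → Σ = 31.227
T = 31.227 / 11.993 = 2.603769… → 2.60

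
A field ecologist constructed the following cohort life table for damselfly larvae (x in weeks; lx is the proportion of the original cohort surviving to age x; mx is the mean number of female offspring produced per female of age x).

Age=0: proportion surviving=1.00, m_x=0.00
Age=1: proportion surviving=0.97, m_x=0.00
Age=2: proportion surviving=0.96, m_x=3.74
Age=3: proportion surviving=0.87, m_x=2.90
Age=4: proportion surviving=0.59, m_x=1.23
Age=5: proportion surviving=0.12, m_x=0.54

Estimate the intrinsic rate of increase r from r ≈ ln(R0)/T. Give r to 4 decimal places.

R0 = Σ lx·mx = 0 + 0 + 3.5904 + 2.523 + 0.7257 + 0.0648 = 6.9039
Σ x·lx·mx = 17.9766; T = 17.9766/6.9039 = 2.60383…
r ≈ ln(R0)/T = ln(6.9039)/2.60383… = 0.742016… → 0.7420

0.7420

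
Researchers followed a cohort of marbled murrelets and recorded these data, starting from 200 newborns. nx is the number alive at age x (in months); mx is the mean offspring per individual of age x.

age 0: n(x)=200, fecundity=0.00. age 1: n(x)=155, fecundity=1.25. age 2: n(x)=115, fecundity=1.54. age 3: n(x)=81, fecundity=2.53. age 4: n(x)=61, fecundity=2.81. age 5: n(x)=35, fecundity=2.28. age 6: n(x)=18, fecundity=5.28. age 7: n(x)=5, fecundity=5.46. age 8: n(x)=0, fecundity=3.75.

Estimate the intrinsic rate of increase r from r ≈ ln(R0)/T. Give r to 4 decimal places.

lx = nx/n0 = nx/200: 1, 0.775, 0.575, 0.405, 0.305, 0.175, 0.09, 0.025, 0
R0 = Σ lx·mx = 0 + 0.96875 + 0.8855 + 1.02465 + 0.85705 + 0.399 + 0.4752 + 0.1365 + 0 = 4.74665
Σ x·lx·mx = 15.0436; T = 15.0436/4.74665 = 3.16931…
r ≈ ln(R0)/T = ln(4.74665)/3.16931… = 0.491413… → 0.4914

0.4914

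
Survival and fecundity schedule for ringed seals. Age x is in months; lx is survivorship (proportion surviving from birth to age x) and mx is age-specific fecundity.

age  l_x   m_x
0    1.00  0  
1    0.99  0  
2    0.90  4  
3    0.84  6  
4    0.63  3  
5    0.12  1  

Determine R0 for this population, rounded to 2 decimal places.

lx·mx by age: 0, 0, 3.6, 5.04, 1.89, 0.12
R0 = Σ lx·mx = 10.65 → 10.65

10.65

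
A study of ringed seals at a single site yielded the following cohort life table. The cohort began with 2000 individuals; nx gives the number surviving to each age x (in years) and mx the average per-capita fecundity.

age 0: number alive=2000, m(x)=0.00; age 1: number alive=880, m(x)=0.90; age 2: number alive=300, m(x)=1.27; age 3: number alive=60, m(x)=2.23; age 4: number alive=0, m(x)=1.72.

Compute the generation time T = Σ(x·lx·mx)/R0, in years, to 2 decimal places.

1.50

lx = nx/n0 = nx/2000: 1, 0.44, 0.15, 0.03, 0
lx·mx: 0, 0.396, 0.1905, 0.0669, 0 → R0 = 0.6534
x·lx·mx: 0, 0.396, 0.381, 0.2007, 0 → Σ = 0.9777
T = 0.9777 / 0.6534 = 1.496327… → 1.50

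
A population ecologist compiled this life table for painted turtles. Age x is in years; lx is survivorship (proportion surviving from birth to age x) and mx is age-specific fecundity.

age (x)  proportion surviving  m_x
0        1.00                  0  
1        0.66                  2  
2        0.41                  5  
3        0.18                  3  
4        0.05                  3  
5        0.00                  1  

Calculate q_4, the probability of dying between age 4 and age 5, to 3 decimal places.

q_4 = (l_4 − l_5) / l_4 = (0.05 − 0) / 0.05
     = 0.05 / 0.05 = 1 → 1.000

1.000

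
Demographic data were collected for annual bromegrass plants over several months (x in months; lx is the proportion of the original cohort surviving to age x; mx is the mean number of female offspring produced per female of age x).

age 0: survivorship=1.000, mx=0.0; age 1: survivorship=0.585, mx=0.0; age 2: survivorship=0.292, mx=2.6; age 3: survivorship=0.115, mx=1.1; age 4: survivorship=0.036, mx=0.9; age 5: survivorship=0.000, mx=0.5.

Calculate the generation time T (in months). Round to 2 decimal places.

2.21

lx·mx: 0, 0, 0.7592, 0.1265, 0.0324, 0 → R0 = 0.9181
x·lx·mx: 0, 0, 1.5184, 0.3795, 0.1296, 0 → Σ = 2.0275
T = 2.0275 / 0.9181 = 2.208365… → 2.21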